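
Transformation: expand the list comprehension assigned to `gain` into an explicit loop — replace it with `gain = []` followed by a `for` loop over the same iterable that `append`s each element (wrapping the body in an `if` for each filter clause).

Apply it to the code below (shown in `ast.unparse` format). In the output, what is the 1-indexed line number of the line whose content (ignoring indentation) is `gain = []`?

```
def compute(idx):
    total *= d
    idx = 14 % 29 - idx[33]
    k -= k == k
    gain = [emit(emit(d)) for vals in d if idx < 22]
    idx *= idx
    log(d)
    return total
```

5

Transformed code:
def compute(idx):
    total *= d
    idx = 14 % 29 - idx[33]
    k -= k == k
    gain = []
    for vals in d:
        if idx < 22:
            gain.append(emit(emit(d)))
    idx *= idx
    log(d)
    return total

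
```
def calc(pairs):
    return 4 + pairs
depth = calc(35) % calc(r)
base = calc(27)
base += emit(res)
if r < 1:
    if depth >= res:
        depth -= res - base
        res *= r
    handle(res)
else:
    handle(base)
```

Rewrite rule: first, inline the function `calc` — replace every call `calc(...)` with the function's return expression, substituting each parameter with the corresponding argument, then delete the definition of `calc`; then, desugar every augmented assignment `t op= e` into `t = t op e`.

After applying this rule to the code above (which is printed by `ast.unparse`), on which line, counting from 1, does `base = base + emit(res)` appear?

3

Transformed code:
depth = (4 + 35) % (4 + r)
base = 4 + 27
base = base + emit(res)
if r < 1:
    if depth >= res:
        depth = depth - (res - base)
        res = res * r
    handle(res)
else:
    handle(base)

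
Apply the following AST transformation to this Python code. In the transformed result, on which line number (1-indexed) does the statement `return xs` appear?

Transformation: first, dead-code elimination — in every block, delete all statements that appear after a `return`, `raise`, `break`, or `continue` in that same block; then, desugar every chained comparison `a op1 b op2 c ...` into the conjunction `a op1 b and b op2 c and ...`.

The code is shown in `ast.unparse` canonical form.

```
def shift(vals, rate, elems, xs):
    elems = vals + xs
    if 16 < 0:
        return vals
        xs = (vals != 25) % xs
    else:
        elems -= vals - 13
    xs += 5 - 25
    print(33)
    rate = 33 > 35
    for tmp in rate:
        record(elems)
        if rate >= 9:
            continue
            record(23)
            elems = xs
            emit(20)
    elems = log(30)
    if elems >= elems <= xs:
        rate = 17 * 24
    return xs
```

Transformed code:
def shift(vals, rate, elems, xs):
    elems = vals + xs
    if 16 < 0:
        return vals
    else:
        elems -= vals - 13
    xs += 5 - 25
    print(33)
    rate = 33 > 35
    for tmp in rate:
        record(elems)
        if rate >= 9:
            continue
    elems = log(30)
    if elems >= elems and elems <= xs:
        rate = 17 * 24
    return xs

17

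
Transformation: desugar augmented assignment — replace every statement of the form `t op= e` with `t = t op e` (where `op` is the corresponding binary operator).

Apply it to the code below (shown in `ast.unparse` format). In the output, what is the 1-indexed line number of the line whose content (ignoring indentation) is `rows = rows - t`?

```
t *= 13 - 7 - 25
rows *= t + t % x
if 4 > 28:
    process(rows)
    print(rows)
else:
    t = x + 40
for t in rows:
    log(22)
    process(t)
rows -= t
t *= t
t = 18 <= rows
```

11

Transformed code:
t = t * (13 - 7 - 25)
rows = rows * (t + t % x)
if 4 > 28:
    process(rows)
    print(rows)
else:
    t = x + 40
for t in rows:
    log(22)
    process(t)
rows = rows - t
t = t * t
t = 18 <= rows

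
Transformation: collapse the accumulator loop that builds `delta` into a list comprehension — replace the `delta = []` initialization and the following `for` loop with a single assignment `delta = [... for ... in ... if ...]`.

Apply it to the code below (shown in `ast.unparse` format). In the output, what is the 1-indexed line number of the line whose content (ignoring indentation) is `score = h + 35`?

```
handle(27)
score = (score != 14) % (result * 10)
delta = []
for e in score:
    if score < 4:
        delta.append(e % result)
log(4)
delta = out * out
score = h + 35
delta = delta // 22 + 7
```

Transformed code:
handle(27)
score = (score != 14) % (result * 10)
delta = [e % result for e in score if score < 4]
log(4)
delta = out * out
score = h + 35
delta = delta // 22 + 7

6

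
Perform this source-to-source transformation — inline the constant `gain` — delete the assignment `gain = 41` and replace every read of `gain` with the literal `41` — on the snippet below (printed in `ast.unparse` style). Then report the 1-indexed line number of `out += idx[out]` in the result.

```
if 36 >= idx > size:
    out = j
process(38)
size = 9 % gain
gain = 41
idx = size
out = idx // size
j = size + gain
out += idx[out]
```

8

Transformed code:
if 36 >= idx > size:
    out = j
process(38)
size = 9 % 41
idx = size
out = idx // size
j = size + 41
out += idx[out]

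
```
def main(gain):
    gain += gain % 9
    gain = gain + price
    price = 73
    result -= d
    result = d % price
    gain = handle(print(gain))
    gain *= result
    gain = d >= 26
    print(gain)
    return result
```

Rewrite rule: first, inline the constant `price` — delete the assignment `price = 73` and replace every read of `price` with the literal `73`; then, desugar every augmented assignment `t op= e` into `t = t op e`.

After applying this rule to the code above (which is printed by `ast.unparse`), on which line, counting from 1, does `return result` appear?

Transformed code:
def main(gain):
    gain = gain + gain % 9
    gain = gain + 73
    result = result - d
    result = d % 73
    gain = handle(print(gain))
    gain = gain * result
    gain = d >= 26
    print(gain)
    return result

10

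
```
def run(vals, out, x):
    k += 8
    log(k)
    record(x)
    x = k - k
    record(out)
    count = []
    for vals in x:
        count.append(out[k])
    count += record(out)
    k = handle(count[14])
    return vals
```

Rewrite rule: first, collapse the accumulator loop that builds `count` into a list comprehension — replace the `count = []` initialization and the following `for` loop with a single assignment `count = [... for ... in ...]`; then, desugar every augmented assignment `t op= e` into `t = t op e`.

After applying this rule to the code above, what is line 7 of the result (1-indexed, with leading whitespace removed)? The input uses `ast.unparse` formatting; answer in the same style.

count = [out[k] for vals in x]

Transformed code:
def run(vals, out, x):
    k = k + 8
    log(k)
    record(x)
    x = k - k
    record(out)
    count = [out[k] for vals in x]
    count = count + record(out)
    k = handle(count[14])
    return vals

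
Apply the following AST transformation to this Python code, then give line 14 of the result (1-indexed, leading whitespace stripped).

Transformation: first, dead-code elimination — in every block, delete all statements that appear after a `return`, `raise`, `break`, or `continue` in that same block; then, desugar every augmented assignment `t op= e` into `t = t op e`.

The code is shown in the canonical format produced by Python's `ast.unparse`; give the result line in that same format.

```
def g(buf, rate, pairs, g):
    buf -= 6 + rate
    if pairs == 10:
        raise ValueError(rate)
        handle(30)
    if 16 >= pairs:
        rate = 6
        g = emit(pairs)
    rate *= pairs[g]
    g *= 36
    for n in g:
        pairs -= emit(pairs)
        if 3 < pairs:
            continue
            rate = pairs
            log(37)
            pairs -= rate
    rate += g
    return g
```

rate = rate + g

Transformed code:
def g(buf, rate, pairs, g):
    buf = buf - (6 + rate)
    if pairs == 10:
        raise ValueError(rate)
    if 16 >= pairs:
        rate = 6
        g = emit(pairs)
    rate = rate * pairs[g]
    g = g * 36
    for n in g:
        pairs = pairs - emit(pairs)
        if 3 < pairs:
            continue
    rate = rate + g
    return g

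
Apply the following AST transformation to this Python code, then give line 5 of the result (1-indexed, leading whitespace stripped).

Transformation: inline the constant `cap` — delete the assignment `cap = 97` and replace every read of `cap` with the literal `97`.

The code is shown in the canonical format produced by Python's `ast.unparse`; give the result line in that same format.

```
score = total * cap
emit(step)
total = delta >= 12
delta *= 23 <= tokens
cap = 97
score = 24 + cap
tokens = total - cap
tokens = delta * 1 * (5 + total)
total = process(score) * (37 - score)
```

score = 24 + 97

Transformed code:
score = total * 97
emit(step)
total = delta >= 12
delta *= 23 <= tokens
score = 24 + 97
tokens = total - 97
tokens = delta * 1 * (5 + total)
total = process(score) * (37 - score)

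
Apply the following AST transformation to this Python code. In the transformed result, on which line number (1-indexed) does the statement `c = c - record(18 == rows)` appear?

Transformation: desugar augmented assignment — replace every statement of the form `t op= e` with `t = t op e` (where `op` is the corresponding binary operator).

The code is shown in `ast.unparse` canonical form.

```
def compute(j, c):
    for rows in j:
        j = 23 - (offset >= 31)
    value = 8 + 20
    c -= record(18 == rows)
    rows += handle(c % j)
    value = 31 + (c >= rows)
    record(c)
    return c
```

5

Transformed code:
def compute(j, c):
    for rows in j:
        j = 23 - (offset >= 31)
    value = 8 + 20
    c = c - record(18 == rows)
    rows = rows + handle(c % j)
    value = 31 + (c >= rows)
    record(c)
    return c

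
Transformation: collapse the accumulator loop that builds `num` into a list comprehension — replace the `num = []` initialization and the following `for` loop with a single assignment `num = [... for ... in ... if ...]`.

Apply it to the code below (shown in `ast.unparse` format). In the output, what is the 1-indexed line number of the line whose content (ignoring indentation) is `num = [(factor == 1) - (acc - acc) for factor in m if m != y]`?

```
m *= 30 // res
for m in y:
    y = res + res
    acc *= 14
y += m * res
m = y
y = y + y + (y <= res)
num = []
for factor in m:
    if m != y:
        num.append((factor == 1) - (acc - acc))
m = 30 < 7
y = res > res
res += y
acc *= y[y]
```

8

Transformed code:
m *= 30 // res
for m in y:
    y = res + res
    acc *= 14
y += m * res
m = y
y = y + y + (y <= res)
num = [(factor == 1) - (acc - acc) for factor in m if m != y]
m = 30 < 7
y = res > res
res += y
acc *= y[y]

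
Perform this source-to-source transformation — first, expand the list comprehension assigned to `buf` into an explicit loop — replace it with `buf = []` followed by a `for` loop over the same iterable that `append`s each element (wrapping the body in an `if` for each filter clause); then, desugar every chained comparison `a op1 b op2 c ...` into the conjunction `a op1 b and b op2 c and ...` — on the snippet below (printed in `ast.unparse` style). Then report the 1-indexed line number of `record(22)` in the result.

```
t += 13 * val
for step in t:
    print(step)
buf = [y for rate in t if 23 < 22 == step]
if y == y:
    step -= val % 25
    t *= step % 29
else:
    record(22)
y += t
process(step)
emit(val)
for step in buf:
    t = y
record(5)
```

Transformed code:
t += 13 * val
for step in t:
    print(step)
buf = []
for rate in t:
    if 23 < 22 and 22 == step:
        buf.append(y)
if y == y:
    step -= val % 25
    t *= step % 29
else:
    record(22)
y += t
process(step)
emit(val)
for step in buf:
    t = y
record(5)

12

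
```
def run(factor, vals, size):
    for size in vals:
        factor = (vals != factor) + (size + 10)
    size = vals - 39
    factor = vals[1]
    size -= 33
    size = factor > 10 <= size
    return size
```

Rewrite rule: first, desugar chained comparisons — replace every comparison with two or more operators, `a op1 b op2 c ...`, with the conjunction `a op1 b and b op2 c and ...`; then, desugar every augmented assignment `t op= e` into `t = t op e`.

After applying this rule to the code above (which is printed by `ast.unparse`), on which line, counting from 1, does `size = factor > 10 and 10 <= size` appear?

7

Transformed code:
def run(factor, vals, size):
    for size in vals:
        factor = (vals != factor) + (size + 10)
    size = vals - 39
    factor = vals[1]
    size = size - 33
    size = factor > 10 and 10 <= size
    return size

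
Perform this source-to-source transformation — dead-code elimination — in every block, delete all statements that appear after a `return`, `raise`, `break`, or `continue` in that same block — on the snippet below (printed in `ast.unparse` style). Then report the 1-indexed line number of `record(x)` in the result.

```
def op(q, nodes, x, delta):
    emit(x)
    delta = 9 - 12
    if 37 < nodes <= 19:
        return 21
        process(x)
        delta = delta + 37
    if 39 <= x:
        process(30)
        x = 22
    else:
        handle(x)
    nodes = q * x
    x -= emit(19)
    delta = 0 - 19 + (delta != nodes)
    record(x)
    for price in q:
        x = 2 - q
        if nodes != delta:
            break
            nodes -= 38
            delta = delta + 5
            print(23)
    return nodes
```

14

Transformed code:
def op(q, nodes, x, delta):
    emit(x)
    delta = 9 - 12
    if 37 < nodes <= 19:
        return 21
    if 39 <= x:
        process(30)
        x = 22
    else:
        handle(x)
    nodes = q * x
    x -= emit(19)
    delta = 0 - 19 + (delta != nodes)
    record(x)
    for price in q:
        x = 2 - q
        if nodes != delta:
            break
    return nodes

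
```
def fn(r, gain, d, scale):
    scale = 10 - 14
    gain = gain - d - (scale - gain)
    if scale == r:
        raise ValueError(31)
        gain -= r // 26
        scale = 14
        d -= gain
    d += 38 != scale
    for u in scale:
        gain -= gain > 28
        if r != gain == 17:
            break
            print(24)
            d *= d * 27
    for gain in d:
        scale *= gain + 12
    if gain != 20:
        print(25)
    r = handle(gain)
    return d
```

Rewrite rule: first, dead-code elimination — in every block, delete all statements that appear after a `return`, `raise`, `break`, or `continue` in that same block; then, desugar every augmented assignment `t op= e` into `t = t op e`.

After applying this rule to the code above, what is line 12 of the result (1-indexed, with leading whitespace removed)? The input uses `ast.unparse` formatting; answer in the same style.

Transformed code:
def fn(r, gain, d, scale):
    scale = 10 - 14
    gain = gain - d - (scale - gain)
    if scale == r:
        raise ValueError(31)
    d = d + (38 != scale)
    for u in scale:
        gain = gain - (gain > 28)
        if r != gain == 17:
            break
    for gain in d:
        scale = scale * (gain + 12)
    if gain != 20:
        print(25)
    r = handle(gain)
    return d

scale = scale * (gain + 12)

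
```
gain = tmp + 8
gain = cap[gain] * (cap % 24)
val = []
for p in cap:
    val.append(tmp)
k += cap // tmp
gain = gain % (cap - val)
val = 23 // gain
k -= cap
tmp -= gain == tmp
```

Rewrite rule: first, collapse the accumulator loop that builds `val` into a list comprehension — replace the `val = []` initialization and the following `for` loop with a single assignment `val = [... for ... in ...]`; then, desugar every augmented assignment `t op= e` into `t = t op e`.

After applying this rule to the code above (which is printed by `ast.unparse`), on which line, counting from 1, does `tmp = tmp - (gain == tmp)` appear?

8

Transformed code:
gain = tmp + 8
gain = cap[gain] * (cap % 24)
val = [tmp for p in cap]
k = k + cap // tmp
gain = gain % (cap - val)
val = 23 // gain
k = k - cap
tmp = tmp - (gain == tmp)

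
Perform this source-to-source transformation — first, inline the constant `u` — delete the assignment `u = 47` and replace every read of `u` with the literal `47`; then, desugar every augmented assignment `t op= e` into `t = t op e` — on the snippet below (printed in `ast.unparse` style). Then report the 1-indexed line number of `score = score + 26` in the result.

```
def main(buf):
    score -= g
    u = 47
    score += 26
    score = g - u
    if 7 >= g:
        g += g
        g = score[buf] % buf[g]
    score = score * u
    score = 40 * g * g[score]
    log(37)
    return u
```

3

Transformed code:
def main(buf):
    score = score - g
    score = score + 26
    score = g - 47
    if 7 >= g:
        g = g + g
        g = score[buf] % buf[g]
    score = score * 47
    score = 40 * g * g[score]
    log(37)
    return 47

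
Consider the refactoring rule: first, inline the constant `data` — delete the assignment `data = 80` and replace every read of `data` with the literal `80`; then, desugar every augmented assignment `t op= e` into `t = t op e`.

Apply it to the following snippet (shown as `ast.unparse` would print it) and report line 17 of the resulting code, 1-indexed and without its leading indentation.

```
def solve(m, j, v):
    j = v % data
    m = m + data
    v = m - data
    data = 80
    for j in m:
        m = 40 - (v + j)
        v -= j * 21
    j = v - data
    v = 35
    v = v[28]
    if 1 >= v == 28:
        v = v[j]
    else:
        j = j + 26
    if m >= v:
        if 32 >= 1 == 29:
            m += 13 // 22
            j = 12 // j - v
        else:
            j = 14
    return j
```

Transformed code:
def solve(m, j, v):
    j = v % 80
    m = m + 80
    v = m - 80
    for j in m:
        m = 40 - (v + j)
        v = v - j * 21
    j = v - 80
    v = 35
    v = v[28]
    if 1 >= v == 28:
        v = v[j]
    else:
        j = j + 26
    if m >= v:
        if 32 >= 1 == 29:
            m = m + 13 // 22
            j = 12 // j - v
        else:
            j = 14
    return j

m = m + 13 // 22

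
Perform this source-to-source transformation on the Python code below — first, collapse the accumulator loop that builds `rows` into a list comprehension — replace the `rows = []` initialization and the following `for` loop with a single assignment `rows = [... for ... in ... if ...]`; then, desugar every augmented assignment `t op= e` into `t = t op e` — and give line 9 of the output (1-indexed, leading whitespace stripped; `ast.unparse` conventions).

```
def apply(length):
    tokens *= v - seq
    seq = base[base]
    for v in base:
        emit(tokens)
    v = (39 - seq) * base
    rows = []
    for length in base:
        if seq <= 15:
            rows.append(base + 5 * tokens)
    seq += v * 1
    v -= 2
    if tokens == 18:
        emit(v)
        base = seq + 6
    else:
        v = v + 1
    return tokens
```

Transformed code:
def apply(length):
    tokens = tokens * (v - seq)
    seq = base[base]
    for v in base:
        emit(tokens)
    v = (39 - seq) * base
    rows = [base + 5 * tokens for length in base if seq <= 15]
    seq = seq + v * 1
    v = v - 2
    if tokens == 18:
        emit(v)
        base = seq + 6
    else:
        v = v + 1
    return tokens

v = v - 2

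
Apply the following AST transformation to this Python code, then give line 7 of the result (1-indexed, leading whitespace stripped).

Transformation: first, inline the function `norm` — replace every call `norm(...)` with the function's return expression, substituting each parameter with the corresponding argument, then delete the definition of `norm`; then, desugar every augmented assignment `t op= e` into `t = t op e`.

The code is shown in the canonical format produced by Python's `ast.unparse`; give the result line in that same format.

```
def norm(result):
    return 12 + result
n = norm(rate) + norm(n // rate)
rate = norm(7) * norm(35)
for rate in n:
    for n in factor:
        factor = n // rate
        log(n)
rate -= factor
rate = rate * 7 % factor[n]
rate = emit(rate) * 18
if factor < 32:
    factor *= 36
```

Transformed code:
n = 12 + rate + (12 + n // rate)
rate = (12 + 7) * (12 + 35)
for rate in n:
    for n in factor:
        factor = n // rate
        log(n)
rate = rate - factor
rate = rate * 7 % factor[n]
rate = emit(rate) * 18
if factor < 32:
    factor = factor * 36

rate = rate - factor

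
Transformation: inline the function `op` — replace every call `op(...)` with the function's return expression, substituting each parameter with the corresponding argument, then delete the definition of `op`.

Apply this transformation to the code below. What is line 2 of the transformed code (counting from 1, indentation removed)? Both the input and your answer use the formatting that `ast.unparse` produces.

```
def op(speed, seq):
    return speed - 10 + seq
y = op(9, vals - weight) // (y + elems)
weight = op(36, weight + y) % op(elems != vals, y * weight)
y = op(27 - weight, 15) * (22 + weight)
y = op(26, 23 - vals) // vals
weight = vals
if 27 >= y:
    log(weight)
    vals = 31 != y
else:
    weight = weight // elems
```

Transformed code:
y = (9 - 10 + (vals - weight)) // (y + elems)
weight = (36 - 10 + (weight + y)) % ((elems != vals) - 10 + y * weight)
y = (27 - weight - 10 + 15) * (22 + weight)
y = (26 - 10 + (23 - vals)) // vals
weight = vals
if 27 >= y:
    log(weight)
    vals = 31 != y
else:
    weight = weight // elems

weight = (36 - 10 + (weight + y)) % ((elems != vals) - 10 + y * weight)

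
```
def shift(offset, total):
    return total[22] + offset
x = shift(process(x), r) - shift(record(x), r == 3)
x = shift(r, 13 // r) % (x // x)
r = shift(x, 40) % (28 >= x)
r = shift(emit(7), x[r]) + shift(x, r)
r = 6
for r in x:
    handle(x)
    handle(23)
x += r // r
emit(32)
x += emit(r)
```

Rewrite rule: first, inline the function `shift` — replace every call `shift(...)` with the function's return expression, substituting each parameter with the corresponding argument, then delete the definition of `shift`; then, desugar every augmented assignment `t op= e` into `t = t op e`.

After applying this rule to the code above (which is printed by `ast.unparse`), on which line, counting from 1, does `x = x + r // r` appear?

Transformed code:
x = r[22] + process(x) - ((r == 3)[22] + record(x))
x = ((13 // r)[22] + r) % (x // x)
r = (40[22] + x) % (28 >= x)
r = x[r][22] + emit(7) + (r[22] + x)
r = 6
for r in x:
    handle(x)
    handle(23)
x = x + r // r
emit(32)
x = x + emit(r)

9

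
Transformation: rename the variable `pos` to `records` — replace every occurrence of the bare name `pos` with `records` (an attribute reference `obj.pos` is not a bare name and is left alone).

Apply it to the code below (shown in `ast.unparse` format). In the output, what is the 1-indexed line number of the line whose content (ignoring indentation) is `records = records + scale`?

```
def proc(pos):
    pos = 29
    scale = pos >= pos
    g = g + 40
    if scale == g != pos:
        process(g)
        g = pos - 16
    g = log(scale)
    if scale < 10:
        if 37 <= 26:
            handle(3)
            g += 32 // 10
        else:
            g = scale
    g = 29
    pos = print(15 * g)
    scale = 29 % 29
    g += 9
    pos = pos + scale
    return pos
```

Transformed code:
def proc(records):
    records = 29
    scale = records >= records
    g = g + 40
    if scale == g != records:
        process(g)
        g = records - 16
    g = log(scale)
    if scale < 10:
        if 37 <= 26:
            handle(3)
            g += 32 // 10
        else:
            g = scale
    g = 29
    records = print(15 * g)
    scale = 29 % 29
    g += 9
    records = records + scale
    return records

19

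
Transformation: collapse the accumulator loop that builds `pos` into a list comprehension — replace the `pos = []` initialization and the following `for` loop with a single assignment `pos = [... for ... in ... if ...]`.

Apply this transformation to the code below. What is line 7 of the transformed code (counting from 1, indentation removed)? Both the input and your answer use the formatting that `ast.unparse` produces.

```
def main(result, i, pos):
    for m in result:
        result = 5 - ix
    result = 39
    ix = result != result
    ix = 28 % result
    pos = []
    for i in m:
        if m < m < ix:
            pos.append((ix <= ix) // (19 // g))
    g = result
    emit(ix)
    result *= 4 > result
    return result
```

pos = [(ix <= ix) // (19 // g) for i in m if m < m < ix]

Transformed code:
def main(result, i, pos):
    for m in result:
        result = 5 - ix
    result = 39
    ix = result != result
    ix = 28 % result
    pos = [(ix <= ix) // (19 // g) for i in m if m < m < ix]
    g = result
    emit(ix)
    result *= 4 > result
    return result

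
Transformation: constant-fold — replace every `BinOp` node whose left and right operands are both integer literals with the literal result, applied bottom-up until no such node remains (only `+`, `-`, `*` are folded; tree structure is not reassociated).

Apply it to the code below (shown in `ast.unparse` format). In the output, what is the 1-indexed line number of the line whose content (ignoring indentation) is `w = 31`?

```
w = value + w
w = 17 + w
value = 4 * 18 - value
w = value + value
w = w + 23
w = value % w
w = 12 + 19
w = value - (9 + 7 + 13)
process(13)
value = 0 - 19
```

7

Transformed code:
w = value + w
w = 17 + w
value = 72 - value
w = value + value
w = w + 23
w = value % w
w = 31
w = value - 29
process(13)
value = -19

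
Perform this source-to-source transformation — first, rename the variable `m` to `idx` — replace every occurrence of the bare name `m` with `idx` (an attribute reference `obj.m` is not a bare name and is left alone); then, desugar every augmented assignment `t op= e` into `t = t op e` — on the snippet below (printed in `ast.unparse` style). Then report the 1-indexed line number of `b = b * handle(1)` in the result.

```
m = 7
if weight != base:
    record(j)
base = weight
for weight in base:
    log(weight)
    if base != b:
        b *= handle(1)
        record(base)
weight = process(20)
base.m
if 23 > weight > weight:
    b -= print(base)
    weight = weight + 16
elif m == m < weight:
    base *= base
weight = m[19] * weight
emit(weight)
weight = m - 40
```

Transformed code:
idx = 7
if weight != base:
    record(j)
base = weight
for weight in base:
    log(weight)
    if base != b:
        b = b * handle(1)
        record(base)
weight = process(20)
base.m
if 23 > weight > weight:
    b = b - print(base)
    weight = weight + 16
elif idx == idx < weight:
    base = base * base
weight = idx[19] * weight
emit(weight)
weight = idx - 40

8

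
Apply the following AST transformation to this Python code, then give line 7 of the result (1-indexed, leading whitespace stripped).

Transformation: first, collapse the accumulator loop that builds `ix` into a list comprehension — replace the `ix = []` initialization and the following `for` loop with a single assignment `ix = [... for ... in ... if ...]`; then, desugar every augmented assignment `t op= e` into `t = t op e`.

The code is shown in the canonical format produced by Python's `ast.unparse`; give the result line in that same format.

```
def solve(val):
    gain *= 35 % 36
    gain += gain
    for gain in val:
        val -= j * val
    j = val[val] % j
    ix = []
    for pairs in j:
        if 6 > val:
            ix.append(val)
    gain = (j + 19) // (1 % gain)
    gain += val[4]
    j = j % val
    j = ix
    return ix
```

Transformed code:
def solve(val):
    gain = gain * (35 % 36)
    gain = gain + gain
    for gain in val:
        val = val - j * val
    j = val[val] % j
    ix = [val for pairs in j if 6 > val]
    gain = (j + 19) // (1 % gain)
    gain = gain + val[4]
    j = j % val
    j = ix
    return ix

ix = [val for pairs in j if 6 > val]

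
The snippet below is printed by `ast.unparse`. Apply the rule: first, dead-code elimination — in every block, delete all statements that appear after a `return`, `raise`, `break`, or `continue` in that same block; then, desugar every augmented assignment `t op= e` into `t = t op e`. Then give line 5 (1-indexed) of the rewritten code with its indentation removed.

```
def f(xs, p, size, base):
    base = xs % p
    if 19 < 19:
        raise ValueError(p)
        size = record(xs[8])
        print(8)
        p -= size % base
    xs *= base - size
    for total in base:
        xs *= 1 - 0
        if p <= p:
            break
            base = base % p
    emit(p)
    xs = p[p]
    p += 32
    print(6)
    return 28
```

Transformed code:
def f(xs, p, size, base):
    base = xs % p
    if 19 < 19:
        raise ValueError(p)
    xs = xs * (base - size)
    for total in base:
        xs = xs * (1 - 0)
        if p <= p:
            break
    emit(p)
    xs = p[p]
    p = p + 32
    print(6)
    return 28

xs = xs * (base - size)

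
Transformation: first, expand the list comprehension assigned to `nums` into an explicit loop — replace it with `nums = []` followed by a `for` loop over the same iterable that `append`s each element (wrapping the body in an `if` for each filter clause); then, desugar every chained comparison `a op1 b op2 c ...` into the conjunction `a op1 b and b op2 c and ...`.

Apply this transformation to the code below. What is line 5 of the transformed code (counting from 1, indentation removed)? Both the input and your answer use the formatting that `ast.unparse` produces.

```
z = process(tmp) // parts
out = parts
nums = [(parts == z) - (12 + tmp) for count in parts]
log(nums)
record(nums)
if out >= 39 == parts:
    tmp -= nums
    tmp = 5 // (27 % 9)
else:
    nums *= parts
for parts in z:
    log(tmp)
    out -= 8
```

nums.append((parts == z) - (12 + tmp))

Transformed code:
z = process(tmp) // parts
out = parts
nums = []
for count in parts:
    nums.append((parts == z) - (12 + tmp))
log(nums)
record(nums)
if out >= 39 and 39 == parts:
    tmp -= nums
    tmp = 5 // (27 % 9)
else:
    nums *= parts
for parts in z:
    log(tmp)
    out -= 8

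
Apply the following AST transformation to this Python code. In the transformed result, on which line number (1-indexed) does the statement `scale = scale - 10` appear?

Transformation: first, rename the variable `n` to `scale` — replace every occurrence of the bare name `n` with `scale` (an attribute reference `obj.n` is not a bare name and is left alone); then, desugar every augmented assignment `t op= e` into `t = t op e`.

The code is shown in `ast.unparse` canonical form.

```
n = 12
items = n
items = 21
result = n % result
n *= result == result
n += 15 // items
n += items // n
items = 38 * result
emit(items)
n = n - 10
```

10

Transformed code:
scale = 12
items = scale
items = 21
result = scale % result
scale = scale * (result == result)
scale = scale + 15 // items
scale = scale + items // scale
items = 38 * result
emit(items)
scale = scale - 10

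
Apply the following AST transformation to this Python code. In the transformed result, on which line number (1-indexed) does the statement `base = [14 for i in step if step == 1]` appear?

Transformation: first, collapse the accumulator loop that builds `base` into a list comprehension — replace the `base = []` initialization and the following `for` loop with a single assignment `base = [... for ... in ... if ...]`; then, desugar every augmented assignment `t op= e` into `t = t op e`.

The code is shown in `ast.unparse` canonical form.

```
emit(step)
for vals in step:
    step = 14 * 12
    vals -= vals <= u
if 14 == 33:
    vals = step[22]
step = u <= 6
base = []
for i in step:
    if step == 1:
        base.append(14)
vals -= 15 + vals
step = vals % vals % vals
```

Transformed code:
emit(step)
for vals in step:
    step = 14 * 12
    vals = vals - (vals <= u)
if 14 == 33:
    vals = step[22]
step = u <= 6
base = [14 for i in step if step == 1]
vals = vals - (15 + vals)
step = vals % vals % vals

8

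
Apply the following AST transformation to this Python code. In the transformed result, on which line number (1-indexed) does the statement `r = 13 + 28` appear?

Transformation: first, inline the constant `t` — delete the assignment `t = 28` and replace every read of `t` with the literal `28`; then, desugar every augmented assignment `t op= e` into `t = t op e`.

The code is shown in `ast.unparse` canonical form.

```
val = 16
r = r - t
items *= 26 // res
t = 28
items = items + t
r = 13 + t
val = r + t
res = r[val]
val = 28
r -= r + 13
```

5

Transformed code:
val = 16
r = r - 28
items = items * (26 // res)
items = items + 28
r = 13 + 28
val = r + 28
res = r[val]
val = 28
r = r - (r + 13)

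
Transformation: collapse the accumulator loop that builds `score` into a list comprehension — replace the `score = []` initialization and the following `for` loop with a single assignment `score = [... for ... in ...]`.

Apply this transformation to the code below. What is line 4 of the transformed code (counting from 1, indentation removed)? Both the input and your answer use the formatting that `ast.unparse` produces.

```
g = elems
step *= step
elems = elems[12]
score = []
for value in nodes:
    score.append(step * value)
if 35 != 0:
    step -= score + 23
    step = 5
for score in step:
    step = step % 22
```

Transformed code:
g = elems
step *= step
elems = elems[12]
score = [step * value for value in nodes]
if 35 != 0:
    step -= score + 23
    step = 5
for score in step:
    step = step % 22

score = [step * value for value in nodes]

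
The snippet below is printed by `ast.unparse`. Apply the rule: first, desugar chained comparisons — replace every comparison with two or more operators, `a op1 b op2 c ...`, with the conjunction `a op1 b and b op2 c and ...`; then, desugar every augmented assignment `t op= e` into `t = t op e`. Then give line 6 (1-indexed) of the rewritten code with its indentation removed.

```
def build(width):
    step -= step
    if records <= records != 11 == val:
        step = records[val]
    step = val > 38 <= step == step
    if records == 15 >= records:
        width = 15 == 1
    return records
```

if records == 15 and 15 >= records:

Transformed code:
def build(width):
    step = step - step
    if records <= records and records != 11 and (11 == val):
        step = records[val]
    step = val > 38 and 38 <= step and (step == step)
    if records == 15 and 15 >= records:
        width = 15 == 1
    return records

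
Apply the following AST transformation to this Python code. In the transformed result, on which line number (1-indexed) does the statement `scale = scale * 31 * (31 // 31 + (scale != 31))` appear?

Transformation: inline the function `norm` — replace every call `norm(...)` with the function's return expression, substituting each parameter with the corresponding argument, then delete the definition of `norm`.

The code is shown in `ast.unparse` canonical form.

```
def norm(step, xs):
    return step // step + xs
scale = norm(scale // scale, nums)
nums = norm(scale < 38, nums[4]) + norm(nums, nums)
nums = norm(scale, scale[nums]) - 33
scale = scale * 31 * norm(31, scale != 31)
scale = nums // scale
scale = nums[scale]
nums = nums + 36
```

Transformed code:
scale = scale // scale // (scale // scale) + nums
nums = (scale < 38) // (scale < 38) + nums[4] + (nums // nums + nums)
nums = scale // scale + scale[nums] - 33
scale = scale * 31 * (31 // 31 + (scale != 31))
scale = nums // scale
scale = nums[scale]
nums = nums + 36

4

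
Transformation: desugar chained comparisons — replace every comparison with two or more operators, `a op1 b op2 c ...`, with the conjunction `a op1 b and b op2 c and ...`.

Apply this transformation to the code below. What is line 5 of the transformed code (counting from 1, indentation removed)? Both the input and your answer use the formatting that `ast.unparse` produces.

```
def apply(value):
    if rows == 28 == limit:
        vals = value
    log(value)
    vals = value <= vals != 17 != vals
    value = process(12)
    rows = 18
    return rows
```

vals = value <= vals and vals != 17 and (17 != vals)

Transformed code:
def apply(value):
    if rows == 28 and 28 == limit:
        vals = value
    log(value)
    vals = value <= vals and vals != 17 and (17 != vals)
    value = process(12)
    rows = 18
    return rows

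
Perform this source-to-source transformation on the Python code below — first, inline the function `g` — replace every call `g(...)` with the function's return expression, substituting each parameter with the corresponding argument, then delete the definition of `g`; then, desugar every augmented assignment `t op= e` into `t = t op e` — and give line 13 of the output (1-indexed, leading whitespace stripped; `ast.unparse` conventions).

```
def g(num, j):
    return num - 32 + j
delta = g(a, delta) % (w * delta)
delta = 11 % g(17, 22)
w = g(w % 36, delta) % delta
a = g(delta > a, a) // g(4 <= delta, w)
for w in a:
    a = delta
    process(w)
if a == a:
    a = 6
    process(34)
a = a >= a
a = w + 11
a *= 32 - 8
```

a = a * (32 - 8)

Transformed code:
delta = (a - 32 + delta) % (w * delta)
delta = 11 % (17 - 32 + 22)
w = (w % 36 - 32 + delta) % delta
a = ((delta > a) - 32 + a) // ((4 <= delta) - 32 + w)
for w in a:
    a = delta
    process(w)
if a == a:
    a = 6
    process(34)
a = a >= a
a = w + 11
a = a * (32 - 8)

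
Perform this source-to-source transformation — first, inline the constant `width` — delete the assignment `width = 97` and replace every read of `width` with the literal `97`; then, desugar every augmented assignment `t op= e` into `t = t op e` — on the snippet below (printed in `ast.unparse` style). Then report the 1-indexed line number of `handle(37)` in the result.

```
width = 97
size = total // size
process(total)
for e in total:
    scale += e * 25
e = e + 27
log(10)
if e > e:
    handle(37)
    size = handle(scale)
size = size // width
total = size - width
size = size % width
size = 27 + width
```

Transformed code:
size = total // size
process(total)
for e in total:
    scale = scale + e * 25
e = e + 27
log(10)
if e > e:
    handle(37)
    size = handle(scale)
size = size // 97
total = size - 97
size = size % 97
size = 27 + 97

8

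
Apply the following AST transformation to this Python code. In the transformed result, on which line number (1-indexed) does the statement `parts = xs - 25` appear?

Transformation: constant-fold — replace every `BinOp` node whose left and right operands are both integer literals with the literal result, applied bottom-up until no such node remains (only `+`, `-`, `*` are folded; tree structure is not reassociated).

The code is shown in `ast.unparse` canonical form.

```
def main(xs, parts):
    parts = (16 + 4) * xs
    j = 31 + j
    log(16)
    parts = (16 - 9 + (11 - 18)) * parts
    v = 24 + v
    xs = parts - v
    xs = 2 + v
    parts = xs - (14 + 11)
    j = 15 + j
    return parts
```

Transformed code:
def main(xs, parts):
    parts = 20 * xs
    j = 31 + j
    log(16)
    parts = 0 * parts
    v = 24 + v
    xs = parts - v
    xs = 2 + v
    parts = xs - 25
    j = 15 + j
    return parts

9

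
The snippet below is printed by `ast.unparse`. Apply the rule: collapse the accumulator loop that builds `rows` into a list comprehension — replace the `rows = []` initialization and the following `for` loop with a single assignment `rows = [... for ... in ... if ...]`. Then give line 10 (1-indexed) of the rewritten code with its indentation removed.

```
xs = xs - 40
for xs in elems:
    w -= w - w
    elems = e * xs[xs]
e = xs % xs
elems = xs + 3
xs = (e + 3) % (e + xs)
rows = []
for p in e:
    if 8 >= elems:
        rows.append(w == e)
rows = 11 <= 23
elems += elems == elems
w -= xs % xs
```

elems += elems == elems

Transformed code:
xs = xs - 40
for xs in elems:
    w -= w - w
    elems = e * xs[xs]
e = xs % xs
elems = xs + 3
xs = (e + 3) % (e + xs)
rows = [w == e for p in e if 8 >= elems]
rows = 11 <= 23
elems += elems == elems
w -= xs % xs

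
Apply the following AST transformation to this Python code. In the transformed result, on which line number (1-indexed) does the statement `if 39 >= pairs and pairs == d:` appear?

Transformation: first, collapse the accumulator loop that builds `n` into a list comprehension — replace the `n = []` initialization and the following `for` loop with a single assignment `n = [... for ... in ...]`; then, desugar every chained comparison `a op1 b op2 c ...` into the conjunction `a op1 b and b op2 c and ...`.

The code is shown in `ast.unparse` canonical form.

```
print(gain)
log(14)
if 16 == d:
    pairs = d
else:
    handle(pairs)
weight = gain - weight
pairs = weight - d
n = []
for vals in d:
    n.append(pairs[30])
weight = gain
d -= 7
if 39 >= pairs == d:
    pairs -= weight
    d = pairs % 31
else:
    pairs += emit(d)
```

12

Transformed code:
print(gain)
log(14)
if 16 == d:
    pairs = d
else:
    handle(pairs)
weight = gain - weight
pairs = weight - d
n = [pairs[30] for vals in d]
weight = gain
d -= 7
if 39 >= pairs and pairs == d:
    pairs -= weight
    d = pairs % 31
else:
    pairs += emit(d)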